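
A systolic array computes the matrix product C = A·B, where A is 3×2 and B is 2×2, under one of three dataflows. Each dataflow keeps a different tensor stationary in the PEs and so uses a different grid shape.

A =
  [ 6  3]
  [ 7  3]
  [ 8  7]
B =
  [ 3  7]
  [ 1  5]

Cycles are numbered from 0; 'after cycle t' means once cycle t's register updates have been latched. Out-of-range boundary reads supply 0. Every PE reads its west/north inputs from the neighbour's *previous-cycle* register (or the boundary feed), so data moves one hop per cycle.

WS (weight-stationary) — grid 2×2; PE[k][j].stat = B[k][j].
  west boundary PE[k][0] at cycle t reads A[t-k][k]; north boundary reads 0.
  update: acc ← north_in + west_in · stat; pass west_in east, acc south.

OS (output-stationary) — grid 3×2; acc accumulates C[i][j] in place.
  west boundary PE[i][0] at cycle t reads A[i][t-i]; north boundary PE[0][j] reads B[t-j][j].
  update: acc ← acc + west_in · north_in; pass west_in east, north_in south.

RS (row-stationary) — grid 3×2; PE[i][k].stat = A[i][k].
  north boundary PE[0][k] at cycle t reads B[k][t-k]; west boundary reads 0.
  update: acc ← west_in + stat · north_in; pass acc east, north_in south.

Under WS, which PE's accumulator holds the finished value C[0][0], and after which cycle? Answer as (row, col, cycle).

(row, col, cycle) = (1, 0, 1)

WS — PE[1][0] is where C[0][0] collects:
  c0 r1c0: 0 / 0 / 0
  c1 r1c0: 21 / 3 / 21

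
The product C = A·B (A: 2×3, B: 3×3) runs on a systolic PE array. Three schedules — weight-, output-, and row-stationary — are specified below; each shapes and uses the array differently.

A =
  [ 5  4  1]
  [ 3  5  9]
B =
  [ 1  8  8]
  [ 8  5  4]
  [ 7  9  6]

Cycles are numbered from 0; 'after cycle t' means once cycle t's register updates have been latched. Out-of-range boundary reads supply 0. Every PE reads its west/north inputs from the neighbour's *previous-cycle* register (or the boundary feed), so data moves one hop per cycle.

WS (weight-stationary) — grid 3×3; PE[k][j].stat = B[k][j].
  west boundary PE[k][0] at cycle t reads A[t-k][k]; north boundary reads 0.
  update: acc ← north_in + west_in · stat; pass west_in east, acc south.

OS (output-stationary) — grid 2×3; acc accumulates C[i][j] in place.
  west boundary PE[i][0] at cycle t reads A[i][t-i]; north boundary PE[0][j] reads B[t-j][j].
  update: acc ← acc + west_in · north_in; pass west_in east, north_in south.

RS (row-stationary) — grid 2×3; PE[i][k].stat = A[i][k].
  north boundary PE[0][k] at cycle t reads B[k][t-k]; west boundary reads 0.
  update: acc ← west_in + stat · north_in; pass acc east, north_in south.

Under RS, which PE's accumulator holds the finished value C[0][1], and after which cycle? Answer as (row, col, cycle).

(row, col, cycle) = (0, 2, 3)

RS — PE[0][2] is where C[0][1] collects:
  @0  [0,2]  acc 0  |  →0  ↓0
  @1  [0,2]  acc 0  |  →0  ↓0
  @2  [0,2]  acc 44  |  →44  ↓7
  @3  [0,2]  acc 69  |  →69  ↓9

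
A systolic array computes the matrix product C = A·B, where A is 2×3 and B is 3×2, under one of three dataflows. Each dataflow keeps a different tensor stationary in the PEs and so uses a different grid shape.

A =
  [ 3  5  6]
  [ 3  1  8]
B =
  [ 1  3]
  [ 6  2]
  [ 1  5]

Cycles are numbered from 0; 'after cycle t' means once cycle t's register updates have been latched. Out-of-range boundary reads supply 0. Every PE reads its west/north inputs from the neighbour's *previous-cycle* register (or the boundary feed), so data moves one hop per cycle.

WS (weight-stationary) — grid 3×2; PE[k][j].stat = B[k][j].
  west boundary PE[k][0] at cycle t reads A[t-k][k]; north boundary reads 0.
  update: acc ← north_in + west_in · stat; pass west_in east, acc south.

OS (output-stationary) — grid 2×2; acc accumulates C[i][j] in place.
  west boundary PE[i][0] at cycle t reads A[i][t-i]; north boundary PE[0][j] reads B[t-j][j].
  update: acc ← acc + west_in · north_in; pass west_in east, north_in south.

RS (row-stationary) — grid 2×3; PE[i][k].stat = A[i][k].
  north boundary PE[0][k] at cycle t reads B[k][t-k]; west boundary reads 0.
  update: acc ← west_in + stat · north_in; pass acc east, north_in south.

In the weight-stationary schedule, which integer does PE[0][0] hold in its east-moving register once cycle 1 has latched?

WS (3×2). Following PE[0][0] plus its west/north inputs:
  after 0 — PE[0][0] acc=3, pass-E 3, pass-S 3
  after 1 — PE[0][0] acc=3, pass-E 3, pass-S 3

register = 3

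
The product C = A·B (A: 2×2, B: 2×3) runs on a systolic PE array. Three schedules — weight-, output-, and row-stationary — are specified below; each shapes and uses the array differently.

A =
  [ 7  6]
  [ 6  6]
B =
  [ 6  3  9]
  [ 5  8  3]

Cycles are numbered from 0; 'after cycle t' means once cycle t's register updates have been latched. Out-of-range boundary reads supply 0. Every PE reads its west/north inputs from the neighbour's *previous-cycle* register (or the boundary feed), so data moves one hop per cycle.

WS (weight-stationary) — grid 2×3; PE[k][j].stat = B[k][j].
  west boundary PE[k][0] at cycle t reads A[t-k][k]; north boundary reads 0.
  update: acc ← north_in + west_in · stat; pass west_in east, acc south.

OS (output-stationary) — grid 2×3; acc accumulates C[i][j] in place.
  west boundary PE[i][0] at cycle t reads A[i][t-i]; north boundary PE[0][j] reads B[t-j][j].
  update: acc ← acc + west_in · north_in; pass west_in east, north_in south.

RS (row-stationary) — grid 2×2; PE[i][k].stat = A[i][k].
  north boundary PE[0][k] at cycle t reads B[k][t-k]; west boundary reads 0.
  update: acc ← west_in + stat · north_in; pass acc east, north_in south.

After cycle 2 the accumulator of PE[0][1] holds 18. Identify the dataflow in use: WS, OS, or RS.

dataflow = WS

WS (2×3 grid), PE[0][1]:
  cycle 0: PE[0][1] → acc 0, east 0, south 0
  cycle 1: PE[0][1] → acc 21, east 7, south 21
  cycle 2: PE[0][1] → acc 18, east 6, south 18
OS (2×3 grid), PE[0][1]:
  cycle 0: PE[0][1] → acc 0, east 0, south 0
  cycle 1: PE[0][1] → acc 21, east 7, south 3
  cycle 2: PE[0][1] → acc 69, east 6, south 8
RS (2×2 grid), PE[0][1]:
  cycle 0: PE[0][1] → acc 0, east 0, south 0
  cycle 1: PE[0][1] → acc 72, east 72, south 5
  cycle 2: PE[0][1] → acc 69, east 69, south 8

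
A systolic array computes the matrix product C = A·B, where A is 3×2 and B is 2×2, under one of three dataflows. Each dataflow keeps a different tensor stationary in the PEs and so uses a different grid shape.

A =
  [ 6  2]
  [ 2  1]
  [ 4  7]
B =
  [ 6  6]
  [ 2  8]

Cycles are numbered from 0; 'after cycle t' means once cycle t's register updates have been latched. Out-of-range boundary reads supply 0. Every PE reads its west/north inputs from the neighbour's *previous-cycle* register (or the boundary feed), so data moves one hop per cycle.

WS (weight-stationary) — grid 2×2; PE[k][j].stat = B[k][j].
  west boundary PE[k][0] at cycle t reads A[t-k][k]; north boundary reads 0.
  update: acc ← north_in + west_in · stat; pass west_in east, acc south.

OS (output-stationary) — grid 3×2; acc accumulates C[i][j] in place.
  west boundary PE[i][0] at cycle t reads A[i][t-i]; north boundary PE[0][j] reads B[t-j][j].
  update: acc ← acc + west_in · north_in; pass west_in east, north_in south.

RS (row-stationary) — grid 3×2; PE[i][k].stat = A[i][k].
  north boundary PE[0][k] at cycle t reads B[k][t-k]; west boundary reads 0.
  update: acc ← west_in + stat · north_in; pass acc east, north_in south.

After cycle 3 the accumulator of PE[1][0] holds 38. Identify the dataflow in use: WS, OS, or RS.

dataflow = WS

Under WS (2×2), PE[1][0]:
  t=0 PE[1][0]: acc=0 h=0 v=0
  t=1 PE[1][0]: acc=40 h=2 v=40
  t=2 PE[1][0]: acc=14 h=1 v=14
  t=3 PE[1][0]: acc=38 h=7 v=38
Under OS (3×2), PE[1][0]:
  t=0 PE[1][0]: acc=0 h=0 v=0
  t=1 PE[1][0]: acc=12 h=2 v=6
  t=2 PE[1][0]: acc=14 h=1 v=2
  t=3 PE[1][0]: acc=14 h=0 v=0
Under RS (3×2), PE[1][0]:
  t=0 PE[1][0]: acc=0 h=0 v=0
  t=1 PE[1][0]: acc=12 h=12 v=6
  t=2 PE[1][0]: acc=12 h=12 v=6
  t=3 PE[1][0]: acc=0 h=0 v=0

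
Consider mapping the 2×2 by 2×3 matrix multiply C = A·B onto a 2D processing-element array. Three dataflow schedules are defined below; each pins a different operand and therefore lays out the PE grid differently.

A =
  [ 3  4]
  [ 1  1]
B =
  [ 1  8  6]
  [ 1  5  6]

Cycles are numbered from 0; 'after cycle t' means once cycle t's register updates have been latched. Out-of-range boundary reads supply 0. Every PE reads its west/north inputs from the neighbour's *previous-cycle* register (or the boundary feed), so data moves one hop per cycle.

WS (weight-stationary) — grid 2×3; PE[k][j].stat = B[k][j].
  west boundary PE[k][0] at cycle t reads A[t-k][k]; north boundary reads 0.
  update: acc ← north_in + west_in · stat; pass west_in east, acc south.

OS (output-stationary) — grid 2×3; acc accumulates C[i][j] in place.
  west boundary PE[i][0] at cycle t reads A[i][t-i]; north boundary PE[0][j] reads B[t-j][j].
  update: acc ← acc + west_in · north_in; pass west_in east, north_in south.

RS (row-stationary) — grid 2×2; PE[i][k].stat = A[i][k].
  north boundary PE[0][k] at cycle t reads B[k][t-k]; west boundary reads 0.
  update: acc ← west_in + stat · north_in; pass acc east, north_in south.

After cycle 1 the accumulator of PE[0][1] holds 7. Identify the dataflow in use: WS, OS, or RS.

dataflow = RS

WS [2×3] PE[0][1] across cycles:
  after 0 — PE[0][1] acc=0, pass-E 0, pass-S 0
  after 1 — PE[0][1] acc=24, pass-E 3, pass-S 24
OS [2×3] PE[0][1] across cycles:
  after 0 — PE[0][1] acc=0, pass-E 0, pass-S 0
  after 1 — PE[0][1] acc=24, pass-E 3, pass-S 8
RS [2×2] PE[0][1] across cycles:
  after 0 — PE[0][1] acc=0, pass-E 0, pass-S 0
  after 1 — PE[0][1] acc=7, pass-E 7, pass-S 1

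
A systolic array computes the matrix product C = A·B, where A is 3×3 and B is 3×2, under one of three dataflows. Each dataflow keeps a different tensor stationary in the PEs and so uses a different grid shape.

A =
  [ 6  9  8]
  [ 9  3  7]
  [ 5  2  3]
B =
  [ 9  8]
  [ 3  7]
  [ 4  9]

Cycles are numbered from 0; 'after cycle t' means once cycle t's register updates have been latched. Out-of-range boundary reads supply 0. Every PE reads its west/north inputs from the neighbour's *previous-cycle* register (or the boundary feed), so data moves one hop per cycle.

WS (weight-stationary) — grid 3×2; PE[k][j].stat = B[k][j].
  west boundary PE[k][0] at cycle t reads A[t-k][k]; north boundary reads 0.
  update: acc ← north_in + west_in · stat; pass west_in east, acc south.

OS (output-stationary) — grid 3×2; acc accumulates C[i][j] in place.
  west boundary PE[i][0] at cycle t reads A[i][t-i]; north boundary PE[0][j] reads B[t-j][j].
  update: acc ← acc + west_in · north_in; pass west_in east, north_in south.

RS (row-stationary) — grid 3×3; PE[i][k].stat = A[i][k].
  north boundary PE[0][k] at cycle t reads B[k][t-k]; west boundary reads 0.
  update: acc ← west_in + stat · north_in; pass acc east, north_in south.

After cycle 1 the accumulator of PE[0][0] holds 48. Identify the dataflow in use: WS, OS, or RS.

dataflow = RS

Under WS (3×2), PE[0][0]:
  after 0 — PE[0][0] acc=54, pass-E 6, pass-S 54
  after 1 — PE[0][0] acc=81, pass-E 9, pass-S 81
Under OS (3×2), PE[0][0]:
  after 0 — PE[0][0] acc=54, pass-E 6, pass-S 9
  after 1 — PE[0][0] acc=81, pass-E 9, pass-S 3
Under RS (3×3), PE[0][0]:
  after 0 — PE[0][0] acc=54, pass-E 54, pass-S 9
  after 1 — PE[0][0] acc=48, pass-E 48, pass-S 8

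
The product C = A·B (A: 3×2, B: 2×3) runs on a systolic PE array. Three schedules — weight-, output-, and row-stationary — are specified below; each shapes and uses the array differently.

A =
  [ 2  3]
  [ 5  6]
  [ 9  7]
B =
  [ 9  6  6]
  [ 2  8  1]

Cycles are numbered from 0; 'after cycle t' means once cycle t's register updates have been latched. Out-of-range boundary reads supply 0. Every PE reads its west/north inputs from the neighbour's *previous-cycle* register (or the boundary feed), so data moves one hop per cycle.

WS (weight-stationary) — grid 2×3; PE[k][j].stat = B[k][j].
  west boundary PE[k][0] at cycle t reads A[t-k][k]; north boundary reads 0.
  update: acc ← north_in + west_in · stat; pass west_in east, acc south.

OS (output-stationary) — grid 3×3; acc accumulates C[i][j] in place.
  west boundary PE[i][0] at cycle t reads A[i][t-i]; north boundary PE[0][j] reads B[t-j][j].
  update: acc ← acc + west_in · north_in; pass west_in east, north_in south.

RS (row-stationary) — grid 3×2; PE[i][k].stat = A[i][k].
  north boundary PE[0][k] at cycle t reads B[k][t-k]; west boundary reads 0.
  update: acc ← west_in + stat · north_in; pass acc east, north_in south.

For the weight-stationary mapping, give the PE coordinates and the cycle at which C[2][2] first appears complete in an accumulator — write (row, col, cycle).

WS: C[2][2] accumulates in PE[1][2]:
  [0] (1,2) acc=0 (h:0 v:0)
  [1] (1,2) acc=0 (h:0 v:0)
  [2] (1,2) acc=0 (h:0 v:0)
  [3] (1,2) acc=15 (h:3 v:15)
  [4] (1,2) acc=36 (h:6 v:36)
  [5] (1,2) acc=61 (h:7 v:61)

(row, col, cycle) = (1, 2, 5)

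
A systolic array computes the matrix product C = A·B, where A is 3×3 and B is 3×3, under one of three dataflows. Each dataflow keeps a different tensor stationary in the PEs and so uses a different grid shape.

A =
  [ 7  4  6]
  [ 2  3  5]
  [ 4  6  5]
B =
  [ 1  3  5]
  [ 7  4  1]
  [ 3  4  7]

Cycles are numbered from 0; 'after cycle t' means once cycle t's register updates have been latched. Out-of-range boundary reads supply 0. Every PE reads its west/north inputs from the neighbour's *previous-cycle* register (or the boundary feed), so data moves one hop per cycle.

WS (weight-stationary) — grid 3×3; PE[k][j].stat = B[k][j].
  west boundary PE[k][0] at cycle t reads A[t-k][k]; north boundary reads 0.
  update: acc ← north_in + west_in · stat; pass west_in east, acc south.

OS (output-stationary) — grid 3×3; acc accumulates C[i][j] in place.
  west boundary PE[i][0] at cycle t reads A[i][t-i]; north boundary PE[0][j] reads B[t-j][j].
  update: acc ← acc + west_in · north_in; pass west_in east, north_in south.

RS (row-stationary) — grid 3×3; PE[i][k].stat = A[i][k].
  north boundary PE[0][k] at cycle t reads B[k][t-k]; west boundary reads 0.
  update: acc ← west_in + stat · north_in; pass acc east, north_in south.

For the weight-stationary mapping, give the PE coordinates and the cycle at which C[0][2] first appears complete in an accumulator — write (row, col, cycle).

WS — PE[2][2] is where C[0][2] collects:
  cycle 0: PE[2][2] → acc 0, east 0, south 0
  cycle 1: PE[2][2] → acc 0, east 0, south 0
  cycle 2: PE[2][2] → acc 0, east 0, south 0
  cycle 3: PE[2][2] → acc 0, east 0, south 0
  cycle 4: PE[2][2] → acc 81, east 6, south 81

(row, col, cycle) = (2, 2, 4)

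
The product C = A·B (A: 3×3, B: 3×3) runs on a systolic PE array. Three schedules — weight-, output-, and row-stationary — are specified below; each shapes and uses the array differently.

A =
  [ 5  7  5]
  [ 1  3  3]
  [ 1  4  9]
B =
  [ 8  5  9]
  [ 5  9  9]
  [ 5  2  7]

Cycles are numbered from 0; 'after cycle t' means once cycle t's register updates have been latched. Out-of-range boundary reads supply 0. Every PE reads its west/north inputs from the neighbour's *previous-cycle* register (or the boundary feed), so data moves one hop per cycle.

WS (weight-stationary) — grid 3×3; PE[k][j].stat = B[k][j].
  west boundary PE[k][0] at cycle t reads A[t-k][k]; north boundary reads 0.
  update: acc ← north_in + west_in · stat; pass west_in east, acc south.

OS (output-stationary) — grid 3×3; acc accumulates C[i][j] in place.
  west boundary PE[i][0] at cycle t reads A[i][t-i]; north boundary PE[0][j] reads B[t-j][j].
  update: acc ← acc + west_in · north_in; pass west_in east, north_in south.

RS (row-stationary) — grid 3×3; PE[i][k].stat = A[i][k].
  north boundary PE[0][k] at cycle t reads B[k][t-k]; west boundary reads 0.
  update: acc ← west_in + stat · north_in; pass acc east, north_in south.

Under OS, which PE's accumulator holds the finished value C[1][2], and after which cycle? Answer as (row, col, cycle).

(row, col, cycle) = (1, 2, 5)

OS — PE[1][2] is where C[1][2] collects:
  step 0 · PE1,2: acc=0; fwd→0 fwd↓0
  step 1 · PE1,2: acc=0; fwd→0 fwd↓0
  step 2 · PE1,2: acc=0; fwd→0 fwd↓0
  step 3 · PE1,2: acc=9; fwd→1 fwd↓9
  step 4 · PE1,2: acc=36; fwd→3 fwd↓9
  step 5 · PE1,2: acc=57; fwd→3 fwd↓7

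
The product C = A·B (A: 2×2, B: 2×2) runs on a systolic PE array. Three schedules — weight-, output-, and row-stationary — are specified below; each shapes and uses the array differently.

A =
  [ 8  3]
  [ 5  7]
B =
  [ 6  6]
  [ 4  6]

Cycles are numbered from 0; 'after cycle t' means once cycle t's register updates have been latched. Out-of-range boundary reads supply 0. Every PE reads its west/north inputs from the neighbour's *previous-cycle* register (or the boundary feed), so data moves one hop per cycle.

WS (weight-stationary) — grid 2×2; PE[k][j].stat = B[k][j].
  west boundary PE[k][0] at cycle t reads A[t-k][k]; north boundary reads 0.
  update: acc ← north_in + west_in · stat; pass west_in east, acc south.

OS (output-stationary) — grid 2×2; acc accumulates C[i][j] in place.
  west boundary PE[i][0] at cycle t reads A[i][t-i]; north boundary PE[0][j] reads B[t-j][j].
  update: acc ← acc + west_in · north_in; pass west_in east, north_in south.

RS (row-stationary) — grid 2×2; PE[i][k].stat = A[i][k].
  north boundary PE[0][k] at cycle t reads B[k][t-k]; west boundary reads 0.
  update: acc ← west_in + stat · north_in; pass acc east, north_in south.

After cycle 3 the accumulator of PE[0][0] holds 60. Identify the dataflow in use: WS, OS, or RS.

dataflow = OS

WS (2×2 grid), PE[0][0]:
  @0  [0,0]  acc 48  |  →8  ↓48
  @1  [0,0]  acc 30  |  →5  ↓30
  @2  [0,0]  acc 0  |  →0  ↓0
  @3  [0,0]  acc 0  |  →0  ↓0
OS (2×2 grid), PE[0][0]:
  @0  [0,0]  acc 48  |  →8  ↓6
  @1  [0,0]  acc 60  |  →3  ↓4
  @2  [0,0]  acc 60  |  →0  ↓0
  @3  [0,0]  acc 60  |  →0  ↓0
RS (2×2 grid), PE[0][0]:
  @0  [0,0]  acc 48  |  →48  ↓6
  @1  [0,0]  acc 48  |  →48  ↓6
  @2  [0,0]  acc 0  |  →0  ↓0
  @3  [0,0]  acc 0  |  →0  ↓0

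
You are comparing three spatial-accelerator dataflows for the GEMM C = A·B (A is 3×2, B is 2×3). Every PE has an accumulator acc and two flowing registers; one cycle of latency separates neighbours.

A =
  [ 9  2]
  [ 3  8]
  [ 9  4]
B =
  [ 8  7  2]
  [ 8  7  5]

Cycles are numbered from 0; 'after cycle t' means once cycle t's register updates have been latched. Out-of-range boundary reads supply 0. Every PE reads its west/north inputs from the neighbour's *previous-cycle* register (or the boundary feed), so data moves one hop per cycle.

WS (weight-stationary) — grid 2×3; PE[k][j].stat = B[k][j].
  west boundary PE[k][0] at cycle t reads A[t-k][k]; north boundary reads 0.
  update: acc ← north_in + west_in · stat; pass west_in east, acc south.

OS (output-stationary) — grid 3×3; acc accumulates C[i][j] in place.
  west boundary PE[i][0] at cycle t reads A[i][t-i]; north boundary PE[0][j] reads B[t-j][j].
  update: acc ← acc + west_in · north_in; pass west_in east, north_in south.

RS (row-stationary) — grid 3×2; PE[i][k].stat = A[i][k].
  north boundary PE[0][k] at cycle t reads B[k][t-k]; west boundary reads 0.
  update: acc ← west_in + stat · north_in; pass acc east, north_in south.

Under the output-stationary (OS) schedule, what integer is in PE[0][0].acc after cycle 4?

Tracing OS — 3×3 array, target PE[0][0]:
  after 0 — PE[0][0] acc=72, pass-E 9, pass-S 8
  after 1 — PE[0][0] acc=88, pass-E 2, pass-S 8
  after 2 — PE[0][0] acc=88, pass-E 0, pass-S 0
  after 3 — PE[0][0] acc=88, pass-E 0, pass-S 0
  after 4 — PE[0][0] acc=88, pass-E 0, pass-S 0

PE[0][0].acc = 88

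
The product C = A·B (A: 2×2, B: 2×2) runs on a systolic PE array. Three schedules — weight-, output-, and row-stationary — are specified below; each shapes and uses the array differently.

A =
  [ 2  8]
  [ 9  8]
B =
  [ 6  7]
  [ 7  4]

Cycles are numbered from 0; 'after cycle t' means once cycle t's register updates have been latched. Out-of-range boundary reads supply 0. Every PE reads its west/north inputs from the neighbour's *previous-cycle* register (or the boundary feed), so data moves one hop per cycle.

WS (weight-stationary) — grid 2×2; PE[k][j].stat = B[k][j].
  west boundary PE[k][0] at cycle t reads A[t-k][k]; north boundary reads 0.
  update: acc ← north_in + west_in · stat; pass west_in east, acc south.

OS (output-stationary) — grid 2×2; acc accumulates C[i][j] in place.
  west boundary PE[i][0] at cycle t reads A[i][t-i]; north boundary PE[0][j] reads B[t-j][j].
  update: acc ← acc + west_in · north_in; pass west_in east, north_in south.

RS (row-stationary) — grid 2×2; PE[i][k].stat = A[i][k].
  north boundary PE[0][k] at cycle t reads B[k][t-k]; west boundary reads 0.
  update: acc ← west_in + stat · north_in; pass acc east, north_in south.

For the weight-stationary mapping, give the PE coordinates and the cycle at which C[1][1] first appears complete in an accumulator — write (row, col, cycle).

(row, col, cycle) = (1, 1, 3)

Under WS, C[1][1] lands at PE[1][1]:
  c0 r1c1: 0 / 0 / 0
  c1 r1c1: 0 / 0 / 0
  c2 r1c1: 46 / 8 / 46
  c3 r1c1: 95 / 8 / 95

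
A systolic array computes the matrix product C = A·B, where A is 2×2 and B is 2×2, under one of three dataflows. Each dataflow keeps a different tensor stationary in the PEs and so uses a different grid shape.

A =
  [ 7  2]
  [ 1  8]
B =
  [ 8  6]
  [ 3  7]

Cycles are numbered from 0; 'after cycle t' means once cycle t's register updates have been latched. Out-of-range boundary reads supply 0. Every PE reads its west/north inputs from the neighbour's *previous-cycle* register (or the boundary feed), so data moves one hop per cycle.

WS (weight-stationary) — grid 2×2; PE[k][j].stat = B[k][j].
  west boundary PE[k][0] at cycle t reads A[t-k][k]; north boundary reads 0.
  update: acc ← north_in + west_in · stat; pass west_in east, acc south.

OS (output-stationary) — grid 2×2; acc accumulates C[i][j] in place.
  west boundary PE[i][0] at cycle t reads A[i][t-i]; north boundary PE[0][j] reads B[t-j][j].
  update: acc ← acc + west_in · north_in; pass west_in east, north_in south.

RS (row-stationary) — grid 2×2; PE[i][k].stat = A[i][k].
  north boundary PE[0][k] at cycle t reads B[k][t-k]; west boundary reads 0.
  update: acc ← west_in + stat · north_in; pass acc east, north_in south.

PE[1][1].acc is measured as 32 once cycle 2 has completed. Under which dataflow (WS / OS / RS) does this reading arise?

— WS: 2×2; PE[1][1] trace:
  after 0 — PE[1][1] acc=0, pass-E 0, pass-S 0
  after 1 — PE[1][1] acc=0, pass-E 0, pass-S 0
  after 2 — PE[1][1] acc=56, pass-E 2, pass-S 56
— OS: 2×2; PE[1][1] trace:
  after 0 — PE[1][1] acc=0, pass-E 0, pass-S 0
  after 1 — PE[1][1] acc=0, pass-E 0, pass-S 0
  after 2 — PE[1][1] acc=6, pass-E 1, pass-S 6
— RS: 2×2; PE[1][1] trace:
  after 0 — PE[1][1] acc=0, pass-E 0, pass-S 0
  after 1 — PE[1][1] acc=0, pass-E 0, pass-S 0
  after 2 — PE[1][1] acc=32, pass-E 32, pass-S 3

dataflow = RS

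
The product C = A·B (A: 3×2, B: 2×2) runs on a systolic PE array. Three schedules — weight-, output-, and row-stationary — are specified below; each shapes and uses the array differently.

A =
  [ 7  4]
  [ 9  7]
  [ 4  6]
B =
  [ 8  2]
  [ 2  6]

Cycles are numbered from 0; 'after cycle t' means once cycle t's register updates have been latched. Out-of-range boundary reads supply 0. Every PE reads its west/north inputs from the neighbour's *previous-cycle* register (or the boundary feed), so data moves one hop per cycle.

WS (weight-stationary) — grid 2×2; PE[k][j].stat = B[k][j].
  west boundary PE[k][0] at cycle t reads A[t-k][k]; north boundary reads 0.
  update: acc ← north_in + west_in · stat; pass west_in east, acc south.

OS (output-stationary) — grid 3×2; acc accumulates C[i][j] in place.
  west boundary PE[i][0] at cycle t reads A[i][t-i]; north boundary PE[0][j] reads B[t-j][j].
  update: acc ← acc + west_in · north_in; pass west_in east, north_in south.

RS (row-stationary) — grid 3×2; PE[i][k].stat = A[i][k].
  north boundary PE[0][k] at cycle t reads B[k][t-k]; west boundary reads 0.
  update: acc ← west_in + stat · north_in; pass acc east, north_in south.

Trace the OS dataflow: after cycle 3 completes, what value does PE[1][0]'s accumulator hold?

PE[1][0].acc = 86

OS 3×2: PE[1][0] cycle-by-cycle (with neighbour feeds):
  after 0 — PE[0][0] acc=56, pass-E 7, pass-S 8
  after 0 — PE[1][0] acc=0, pass-E 0, pass-S 0
  after 1 — PE[0][0] acc=64, pass-E 4, pass-S 2
  after 1 — PE[1][0] acc=72, pass-E 9, pass-S 8
  after 2 — PE[0][0] acc=64, pass-E 0, pass-S 0
  after 2 — PE[1][0] acc=86, pass-E 7, pass-S 2
  after 3 — PE[0][0] acc=64, pass-E 0, pass-S 0
  after 3 — PE[1][0] acc=86, pass-E 0, pass-S 0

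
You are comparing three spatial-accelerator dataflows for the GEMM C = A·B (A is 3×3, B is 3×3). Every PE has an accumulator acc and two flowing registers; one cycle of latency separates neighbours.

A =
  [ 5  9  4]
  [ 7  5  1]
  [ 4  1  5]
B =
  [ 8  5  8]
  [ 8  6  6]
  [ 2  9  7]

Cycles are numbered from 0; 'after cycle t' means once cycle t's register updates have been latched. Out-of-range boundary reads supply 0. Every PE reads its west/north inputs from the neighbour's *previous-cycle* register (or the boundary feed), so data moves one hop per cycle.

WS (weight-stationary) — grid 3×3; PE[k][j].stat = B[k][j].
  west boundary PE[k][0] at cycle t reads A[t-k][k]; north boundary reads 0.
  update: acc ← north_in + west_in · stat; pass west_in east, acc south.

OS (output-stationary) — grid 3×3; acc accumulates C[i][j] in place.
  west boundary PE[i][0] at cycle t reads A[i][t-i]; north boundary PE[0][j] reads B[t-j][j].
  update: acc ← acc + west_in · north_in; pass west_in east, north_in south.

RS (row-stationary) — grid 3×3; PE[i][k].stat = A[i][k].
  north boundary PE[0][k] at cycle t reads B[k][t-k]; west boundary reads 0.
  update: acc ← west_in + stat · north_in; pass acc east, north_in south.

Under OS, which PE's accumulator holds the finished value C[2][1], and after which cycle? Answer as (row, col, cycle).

Under OS, C[2][1] lands at PE[2][1]:
  t=0 PE[2][1]: acc=0 h=0 v=0
  t=1 PE[2][1]: acc=0 h=0 v=0
  t=2 PE[2][1]: acc=0 h=0 v=0
  t=3 PE[2][1]: acc=20 h=4 v=5
  t=4 PE[2][1]: acc=26 h=1 v=6
  t=5 PE[2][1]: acc=71 h=5 v=9

(row, col, cycle) = (2, 1, 5)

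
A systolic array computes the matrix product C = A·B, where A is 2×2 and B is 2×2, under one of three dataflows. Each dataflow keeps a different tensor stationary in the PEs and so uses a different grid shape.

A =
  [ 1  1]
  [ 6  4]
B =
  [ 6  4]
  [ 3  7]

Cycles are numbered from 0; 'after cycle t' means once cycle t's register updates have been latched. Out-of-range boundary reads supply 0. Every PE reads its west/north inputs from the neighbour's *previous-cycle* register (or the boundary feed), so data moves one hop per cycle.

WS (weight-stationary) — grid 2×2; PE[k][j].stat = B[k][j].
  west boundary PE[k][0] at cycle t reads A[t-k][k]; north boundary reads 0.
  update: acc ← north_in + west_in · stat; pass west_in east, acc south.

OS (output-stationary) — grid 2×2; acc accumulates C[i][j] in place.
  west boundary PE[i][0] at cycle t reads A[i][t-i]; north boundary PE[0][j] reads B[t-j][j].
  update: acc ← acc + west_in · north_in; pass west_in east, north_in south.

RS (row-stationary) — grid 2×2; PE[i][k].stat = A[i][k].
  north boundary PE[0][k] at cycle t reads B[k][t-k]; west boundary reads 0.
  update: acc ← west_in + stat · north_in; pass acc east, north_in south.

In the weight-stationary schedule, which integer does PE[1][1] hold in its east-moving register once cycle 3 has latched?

register = 4

WS on a 2×2 grid — tracing PE[1][1] and its feeders:
  c0 r0c1: 0 / 0 / 0
  c0 r1c0: 0 / 0 / 0
  c0 r1c1: 0 / 0 / 0
  c1 r0c1: 4 / 1 / 4
  c1 r1c0: 9 / 1 / 9
  c1 r1c1: 0 / 0 / 0
  c2 r0c1: 24 / 6 / 24
  c2 r1c0: 48 / 4 / 48
  c2 r1c1: 11 / 1 / 11
  c3 r0c1: 0 / 0 / 0
  c3 r1c0: 0 / 0 / 0
  c3 r1c1: 52 / 4 / 52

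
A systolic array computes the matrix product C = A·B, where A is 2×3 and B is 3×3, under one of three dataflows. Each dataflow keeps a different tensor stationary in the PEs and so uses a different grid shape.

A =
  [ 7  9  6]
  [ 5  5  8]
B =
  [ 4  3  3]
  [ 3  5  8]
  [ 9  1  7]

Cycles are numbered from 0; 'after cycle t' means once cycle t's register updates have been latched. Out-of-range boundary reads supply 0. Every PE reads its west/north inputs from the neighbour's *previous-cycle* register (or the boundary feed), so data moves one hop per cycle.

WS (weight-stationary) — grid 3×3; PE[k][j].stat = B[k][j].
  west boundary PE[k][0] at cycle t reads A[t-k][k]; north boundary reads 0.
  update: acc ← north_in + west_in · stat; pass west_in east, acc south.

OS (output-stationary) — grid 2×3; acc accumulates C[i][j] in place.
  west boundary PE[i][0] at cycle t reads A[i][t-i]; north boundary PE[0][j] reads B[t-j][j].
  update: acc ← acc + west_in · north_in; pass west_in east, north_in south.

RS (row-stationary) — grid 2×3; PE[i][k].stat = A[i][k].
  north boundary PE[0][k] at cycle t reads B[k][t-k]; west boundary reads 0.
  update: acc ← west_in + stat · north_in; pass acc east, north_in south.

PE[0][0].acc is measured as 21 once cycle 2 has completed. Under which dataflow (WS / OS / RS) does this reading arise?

WS (3×3 grid), PE[0][0]:
  @0  [0,0]  acc 28  |  →7  ↓28
  @1  [0,0]  acc 20  |  →5  ↓20
  @2  [0,0]  acc 0  |  →0  ↓0
OS (2×3 grid), PE[0][0]:
  @0  [0,0]  acc 28  |  →7  ↓4
  @1  [0,0]  acc 55  |  →9  ↓3
  @2  [0,0]  acc 109  |  →6  ↓9
RS (2×3 grid), PE[0][0]:
  @0  [0,0]  acc 28  |  →28  ↓4
  @1  [0,0]  acc 21  |  →21  ↓3
  @2  [0,0]  acc 21  |  →21  ↓3

dataflow = RS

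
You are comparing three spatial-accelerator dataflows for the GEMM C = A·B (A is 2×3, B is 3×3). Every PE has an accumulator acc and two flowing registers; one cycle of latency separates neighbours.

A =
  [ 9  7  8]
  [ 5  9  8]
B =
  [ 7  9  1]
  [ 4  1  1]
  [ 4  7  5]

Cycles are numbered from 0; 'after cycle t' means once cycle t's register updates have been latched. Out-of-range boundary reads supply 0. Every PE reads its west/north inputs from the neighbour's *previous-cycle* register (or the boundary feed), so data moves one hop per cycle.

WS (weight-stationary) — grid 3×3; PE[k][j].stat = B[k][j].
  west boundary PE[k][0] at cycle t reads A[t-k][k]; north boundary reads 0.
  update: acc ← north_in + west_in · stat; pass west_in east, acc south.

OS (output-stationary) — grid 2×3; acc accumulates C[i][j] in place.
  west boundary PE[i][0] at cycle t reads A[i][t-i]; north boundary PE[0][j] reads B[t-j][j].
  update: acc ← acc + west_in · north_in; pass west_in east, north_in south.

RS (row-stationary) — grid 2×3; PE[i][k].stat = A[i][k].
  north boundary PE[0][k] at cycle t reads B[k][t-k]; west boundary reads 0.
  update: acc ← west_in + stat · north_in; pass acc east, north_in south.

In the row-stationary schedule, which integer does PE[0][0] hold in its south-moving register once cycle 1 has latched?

register = 9

Tracing RS — 2×3 array, target PE[0][0]:
  cycle 0: PE[0][0] → acc 63, east 63, south 7
  cycle 1: PE[0][0] → acc 81, east 81, south 9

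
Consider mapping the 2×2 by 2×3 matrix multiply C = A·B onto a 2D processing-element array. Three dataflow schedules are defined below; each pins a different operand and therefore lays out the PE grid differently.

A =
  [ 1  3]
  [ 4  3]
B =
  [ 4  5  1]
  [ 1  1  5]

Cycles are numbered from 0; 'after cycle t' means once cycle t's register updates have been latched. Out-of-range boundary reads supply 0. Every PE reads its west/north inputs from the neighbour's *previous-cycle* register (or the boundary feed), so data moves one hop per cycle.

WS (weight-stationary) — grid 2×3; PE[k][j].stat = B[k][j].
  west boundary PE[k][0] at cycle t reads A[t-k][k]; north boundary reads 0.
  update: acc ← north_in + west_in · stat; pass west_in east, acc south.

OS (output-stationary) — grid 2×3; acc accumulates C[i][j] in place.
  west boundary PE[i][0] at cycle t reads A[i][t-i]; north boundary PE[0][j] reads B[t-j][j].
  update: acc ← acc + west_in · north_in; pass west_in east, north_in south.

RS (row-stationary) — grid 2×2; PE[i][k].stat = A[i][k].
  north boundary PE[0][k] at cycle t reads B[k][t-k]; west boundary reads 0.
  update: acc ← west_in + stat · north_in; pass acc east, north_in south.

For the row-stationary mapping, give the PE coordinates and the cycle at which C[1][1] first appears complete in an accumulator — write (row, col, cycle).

(row, col, cycle) = (1, 1, 3)

RS: C[1][1] accumulates in PE[1][1]:
  step 0 · PE1,1: acc=0; fwd→0 fwd↓0
  step 1 · PE1,1: acc=0; fwd→0 fwd↓0
  step 2 · PE1,1: acc=19; fwd→19 fwd↓1
  step 3 · PE1,1: acc=23; fwd→23 fwd↓1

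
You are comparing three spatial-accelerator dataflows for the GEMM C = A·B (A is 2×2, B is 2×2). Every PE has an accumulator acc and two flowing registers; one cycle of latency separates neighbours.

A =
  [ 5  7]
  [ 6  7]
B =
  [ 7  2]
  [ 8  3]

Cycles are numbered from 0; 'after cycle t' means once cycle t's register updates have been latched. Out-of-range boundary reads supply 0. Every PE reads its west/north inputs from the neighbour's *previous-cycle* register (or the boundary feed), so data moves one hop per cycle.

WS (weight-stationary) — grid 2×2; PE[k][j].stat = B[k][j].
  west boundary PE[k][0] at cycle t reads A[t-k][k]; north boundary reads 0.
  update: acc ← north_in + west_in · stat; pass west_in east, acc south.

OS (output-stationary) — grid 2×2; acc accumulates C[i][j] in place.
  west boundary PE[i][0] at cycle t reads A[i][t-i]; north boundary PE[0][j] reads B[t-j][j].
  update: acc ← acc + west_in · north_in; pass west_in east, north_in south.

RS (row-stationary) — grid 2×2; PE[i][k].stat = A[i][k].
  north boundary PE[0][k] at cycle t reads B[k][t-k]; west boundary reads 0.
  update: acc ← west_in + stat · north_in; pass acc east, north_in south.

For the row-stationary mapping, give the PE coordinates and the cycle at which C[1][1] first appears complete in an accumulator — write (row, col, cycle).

(row, col, cycle) = (1, 1, 3)

RS — PE[1][1] is where C[1][1] collects:
  step 0 · PE1,1: acc=0; fwd→0 fwd↓0
  step 1 · PE1,1: acc=0; fwd→0 fwd↓0
  step 2 · PE1,1: acc=98; fwd→98 fwd↓8
  step 3 · PE1,1: acc=33; fwd→33 fwd↓3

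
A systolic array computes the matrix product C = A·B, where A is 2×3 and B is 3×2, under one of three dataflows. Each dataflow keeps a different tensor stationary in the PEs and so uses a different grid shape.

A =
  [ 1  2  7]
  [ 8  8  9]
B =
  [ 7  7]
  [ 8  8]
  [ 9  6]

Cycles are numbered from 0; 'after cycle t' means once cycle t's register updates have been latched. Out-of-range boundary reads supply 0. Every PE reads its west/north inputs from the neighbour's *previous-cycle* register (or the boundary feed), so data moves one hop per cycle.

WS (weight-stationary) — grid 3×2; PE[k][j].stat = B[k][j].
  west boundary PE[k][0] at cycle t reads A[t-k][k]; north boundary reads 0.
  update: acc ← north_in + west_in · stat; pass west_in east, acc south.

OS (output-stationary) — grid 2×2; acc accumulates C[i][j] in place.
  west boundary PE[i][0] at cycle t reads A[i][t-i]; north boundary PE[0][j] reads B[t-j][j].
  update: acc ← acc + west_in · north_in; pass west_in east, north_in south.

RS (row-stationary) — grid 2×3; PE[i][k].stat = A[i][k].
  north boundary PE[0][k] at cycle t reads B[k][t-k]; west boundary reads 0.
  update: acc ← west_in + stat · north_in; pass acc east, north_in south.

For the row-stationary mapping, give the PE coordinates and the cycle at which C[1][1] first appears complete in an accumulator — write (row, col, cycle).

RS: C[1][1] accumulates in PE[1][2]:
  c0 r1c2: 0 / 0 / 0
  c1 r1c2: 0 / 0 / 0
  c2 r1c2: 0 / 0 / 0
  c3 r1c2: 201 / 201 / 9
  c4 r1c2: 174 / 174 / 6

(row, col, cycle) = (1, 2, 4)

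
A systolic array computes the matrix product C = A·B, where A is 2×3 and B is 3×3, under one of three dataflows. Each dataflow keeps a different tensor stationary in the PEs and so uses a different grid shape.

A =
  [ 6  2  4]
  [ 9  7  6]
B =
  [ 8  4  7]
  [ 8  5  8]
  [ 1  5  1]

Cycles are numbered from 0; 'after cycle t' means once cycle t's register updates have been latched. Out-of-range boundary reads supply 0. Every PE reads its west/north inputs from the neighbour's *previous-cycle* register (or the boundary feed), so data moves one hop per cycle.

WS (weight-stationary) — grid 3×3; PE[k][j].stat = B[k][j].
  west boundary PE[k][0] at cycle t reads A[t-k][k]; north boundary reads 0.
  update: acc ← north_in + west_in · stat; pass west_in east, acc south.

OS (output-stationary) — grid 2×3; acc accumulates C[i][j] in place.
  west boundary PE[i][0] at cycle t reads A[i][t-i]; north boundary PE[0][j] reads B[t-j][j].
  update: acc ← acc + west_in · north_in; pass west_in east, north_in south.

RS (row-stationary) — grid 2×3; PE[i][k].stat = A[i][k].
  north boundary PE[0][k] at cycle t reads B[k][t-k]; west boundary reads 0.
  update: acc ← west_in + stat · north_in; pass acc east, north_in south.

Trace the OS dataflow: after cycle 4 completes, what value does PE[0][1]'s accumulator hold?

PE[0][1].acc = 54

Tracing OS — 2×3 array, target PE[0][1]:
  c0 r0c0: 48 / 6 / 8
  c0 r0c1: 0 / 0 / 0
  c1 r0c0: 64 / 2 / 8
  c1 r0c1: 24 / 6 / 4
  c2 r0c0: 68 / 4 / 1
  c2 r0c1: 34 / 2 / 5
  c3 r0c0: 68 / 0 / 0
  c3 r0c1: 54 / 4 / 5
  c4 r0c0: 68 / 0 / 0
  c4 r0c1: 54 / 0 / 0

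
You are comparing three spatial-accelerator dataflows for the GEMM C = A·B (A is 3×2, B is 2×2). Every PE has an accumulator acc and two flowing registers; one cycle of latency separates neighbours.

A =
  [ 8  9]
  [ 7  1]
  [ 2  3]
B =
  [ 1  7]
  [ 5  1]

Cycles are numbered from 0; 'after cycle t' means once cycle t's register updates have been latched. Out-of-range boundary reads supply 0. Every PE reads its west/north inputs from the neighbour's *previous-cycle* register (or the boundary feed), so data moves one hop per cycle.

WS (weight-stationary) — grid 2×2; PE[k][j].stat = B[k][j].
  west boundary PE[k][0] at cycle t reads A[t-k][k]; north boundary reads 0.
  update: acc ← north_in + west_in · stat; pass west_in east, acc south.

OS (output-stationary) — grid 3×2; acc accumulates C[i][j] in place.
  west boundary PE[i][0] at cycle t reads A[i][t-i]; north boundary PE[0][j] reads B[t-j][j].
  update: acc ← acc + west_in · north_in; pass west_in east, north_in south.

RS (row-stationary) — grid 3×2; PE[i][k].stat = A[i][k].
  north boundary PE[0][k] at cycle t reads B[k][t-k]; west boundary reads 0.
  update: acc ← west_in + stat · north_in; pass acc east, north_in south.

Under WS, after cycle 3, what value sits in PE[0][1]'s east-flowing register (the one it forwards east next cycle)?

register = 2

WS on a 2×2 grid — tracing PE[0][1] and its feeders:
  [0] (0,0) acc=8 (h:8 v:8)
  [0] (0,1) acc=0 (h:0 v:0)
  [1] (0,0) acc=7 (h:7 v:7)
  [1] (0,1) acc=56 (h:8 v:56)
  [2] (0,0) acc=2 (h:2 v:2)
  [2] (0,1) acc=49 (h:7 v:49)
  [3] (0,0) acc=0 (h:0 v:0)
  [3] (0,1) acc=14 (h:2 v:14)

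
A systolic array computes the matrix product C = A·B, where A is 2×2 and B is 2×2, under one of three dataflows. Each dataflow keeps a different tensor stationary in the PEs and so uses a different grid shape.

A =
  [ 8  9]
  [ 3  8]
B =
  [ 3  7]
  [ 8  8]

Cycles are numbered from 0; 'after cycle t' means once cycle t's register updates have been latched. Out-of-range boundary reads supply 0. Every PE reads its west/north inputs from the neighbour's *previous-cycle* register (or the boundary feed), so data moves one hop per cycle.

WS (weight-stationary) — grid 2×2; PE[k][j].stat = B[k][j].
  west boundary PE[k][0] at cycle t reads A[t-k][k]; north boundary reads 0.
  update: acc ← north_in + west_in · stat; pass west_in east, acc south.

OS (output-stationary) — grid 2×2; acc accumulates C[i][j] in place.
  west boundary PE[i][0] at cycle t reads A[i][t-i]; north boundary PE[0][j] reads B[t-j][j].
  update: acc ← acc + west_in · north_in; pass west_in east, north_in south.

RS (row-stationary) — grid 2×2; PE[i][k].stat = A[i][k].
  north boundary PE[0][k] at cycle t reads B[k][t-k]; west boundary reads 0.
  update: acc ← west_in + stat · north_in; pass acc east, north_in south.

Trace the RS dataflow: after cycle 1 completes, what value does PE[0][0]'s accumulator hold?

PE[0][0].acc = 56

RS 2×2: PE[0][0] cycle-by-cycle (with neighbour feeds):
  c0 r0c0: 24 / 24 / 3
  c1 r0c0: 56 / 56 / 7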